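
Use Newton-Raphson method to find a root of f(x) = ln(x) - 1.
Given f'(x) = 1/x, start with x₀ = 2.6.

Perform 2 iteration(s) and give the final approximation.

f(x) = ln(x) - 1
f'(x) = 1/x
x₀ = 2.6

Newton-Raphson formula: x_{n+1} = x_n - f(x_n)/f'(x_n)

Iteration 1:
  f(2.600000) = -0.044489
  f'(2.600000) = 0.384615
  x_1 = 2.600000 - (-0.044489)/0.384615 = 2.715670
Iteration 2:
  f(2.715670) = -0.000961
  f'(2.715670) = 0.368233
  x_2 = 2.715670 - (-0.000961)/0.368233 = 2.718281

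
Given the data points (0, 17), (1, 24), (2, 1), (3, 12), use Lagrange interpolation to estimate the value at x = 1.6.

Lagrange interpolation formula:
P(x) = Σ yᵢ × Lᵢ(x)
where Lᵢ(x) = Π_{j≠i} (x - xⱼ)/(xᵢ - xⱼ)

L_0(1.6) = (1.6 - 1)/(0 - 1) × (1.6 - 2)/(0 - 2) × (1.6 - 3)/(0 - 3) = -0.056000
L_1(1.6) = (1.6 - 0)/(1 - 0) × (1.6 - 2)/(1 - 2) × (1.6 - 3)/(1 - 3) = 0.448000
L_2(1.6) = (1.6 - 0)/(2 - 0) × (1.6 - 1)/(2 - 1) × (1.6 - 3)/(2 - 3) = 0.672000
L_3(1.6) = (1.6 - 0)/(3 - 0) × (1.6 - 1)/(3 - 1) × (1.6 - 2)/(3 - 2) = -0.064000

P(1.6) = 17×L_0(1.6) + 24×L_1(1.6) + 1×L_2(1.6) + 12×L_3(1.6)
P(1.6) = 9.704000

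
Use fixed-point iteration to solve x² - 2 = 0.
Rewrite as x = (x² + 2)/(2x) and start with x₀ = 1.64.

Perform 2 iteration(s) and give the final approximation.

Equation: x² - 2 = 0
Fixed-point form: x = (x² + 2)/(2x)
x₀ = 1.64

x_1 = g(1.640000) = 1.429756
x_2 = g(1.429756) = 1.414298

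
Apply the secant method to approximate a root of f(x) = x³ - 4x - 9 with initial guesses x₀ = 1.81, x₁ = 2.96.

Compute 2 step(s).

f(x) = x³ - 4x - 9
x₀ = 1.81, x₁ = 2.96

Secant formula: x_{n+1} = x_n - f(x_n)(x_n - x_{n-1})/(f(x_n) - f(x_{n-1}))

Iteration 1:
  f(1.810000) = -10.310259
  f(2.960000) = 5.094336
  x_2 = 2.960000 - 5.094336×(2.960000 - 1.810000)/(5.094336 - (-10.310259))
       = 2.579692
Iteration 2:
  f(2.960000) = 5.094336
  f(2.579692) = -2.151401
  x_3 = 2.579692 - (-2.151401)×(2.579692 - 2.960000)/(-2.151401 - 5.094336)
       = 2.692613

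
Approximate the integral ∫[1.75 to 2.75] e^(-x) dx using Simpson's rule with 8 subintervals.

f(x) = e^(-x)
a = 1.75, b = 2.75, n = 8
h = (b - a)/n = 0.125000

Simpson's rule: (h/3)[f(x₀) + 4f(x₁) + 2f(x₂) + ... + f(xₙ)]

x_0 = 1.7500, f(x_0) = 0.173774, coefficient = 1
x_1 = 1.8750, f(x_1) = 0.153355, coefficient = 4
x_2 = 2.0000, f(x_2) = 0.135335, coefficient = 2
x_3 = 2.1250, f(x_3) = 0.119433, coefficient = 4
x_4 = 2.2500, f(x_4) = 0.105399, coefficient = 2
x_5 = 2.3750, f(x_5) = 0.093014, coefficient = 4
x_6 = 2.5000, f(x_6) = 0.082085, coefficient = 2
x_7 = 2.6250, f(x_7) = 0.072440, coefficient = 4
x_8 = 2.7500, f(x_8) = 0.063928, coefficient = 1

I ≈ (0.125000/3) × 2.636310 = 0.109846
Exact value: 0.109846
Error: 0.000000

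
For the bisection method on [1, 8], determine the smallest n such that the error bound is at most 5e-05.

We need (b-a)/2^n ≤ 5e-05
(8 - 1)/2^n ≤ 5e-05
7/2^n ≤ 5e-05
2^n ≥ 140000
n ≥ log₂(140000) = 17.10
n ≥ 18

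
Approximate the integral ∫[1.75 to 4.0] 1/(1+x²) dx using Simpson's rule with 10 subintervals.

f(x) = 1/(1+x²)
a = 1.75, b = 4.0, n = 10
h = (b - a)/n = 0.225000

Simpson's rule: (h/3)[f(x₀) + 4f(x₁) + 2f(x₂) + ... + f(xₙ)]

x_0 = 1.7500, f(x_0) = 0.246154, coefficient = 1
x_1 = 1.9750, f(x_1) = 0.204056, coefficient = 4
x_2 = 2.2000, f(x_2) = 0.171233, coefficient = 2
x_3 = 2.4250, f(x_3) = 0.145336, coefficient = 4
x_4 = 2.6500, f(x_4) = 0.124649, coefficient = 2
x_5 = 2.8750, f(x_5) = 0.107926, coefficient = 4
x_6 = 3.1000, f(x_6) = 0.094251, coefficient = 2
x_7 = 3.3250, f(x_7) = 0.082949, coefficient = 4
x_8 = 3.5500, f(x_8) = 0.073516, coefficient = 2
x_9 = 3.7750, f(x_9) = 0.065571, coefficient = 4
x_10 = 4.0000, f(x_10) = 0.058824, coefficient = 1

I ≈ (0.225000/3) × 3.655623 = 0.274172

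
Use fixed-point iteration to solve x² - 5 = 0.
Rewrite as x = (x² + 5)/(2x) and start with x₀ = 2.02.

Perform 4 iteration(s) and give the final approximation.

Equation: x² - 5 = 0
Fixed-point form: x = (x² + 5)/(2x)
x₀ = 2.02

x_1 = g(2.020000) = 2.247624
x_2 = g(2.247624) = 2.236098
x_3 = g(2.236098) = 2.236068
x_4 = g(2.236068) = 2.236068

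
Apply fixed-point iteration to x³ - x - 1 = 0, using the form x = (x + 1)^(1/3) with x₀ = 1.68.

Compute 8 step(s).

Equation: x³ - x - 1 = 0
Fixed-point form: x = (x + 1)^(1/3)
x₀ = 1.68

x_1 = g(1.680000) = 1.389030
x_2 = g(1.389030) = 1.336823
x_3 = g(1.336823) = 1.327013
x_4 = g(1.327013) = 1.325154
x_5 = g(1.325154) = 1.324801
x_6 = g(1.324801) = 1.324734
x_7 = g(1.324734) = 1.324721
x_8 = g(1.324721) = 1.324719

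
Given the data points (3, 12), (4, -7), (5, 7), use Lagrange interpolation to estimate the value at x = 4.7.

Lagrange interpolation formula:
P(x) = Σ yᵢ × Lᵢ(x)
where Lᵢ(x) = Π_{j≠i} (x - xⱼ)/(xᵢ - xⱼ)

L_0(4.7) = (4.7 - 4)/(3 - 4) × (4.7 - 5)/(3 - 5) = -0.105000
L_1(4.7) = (4.7 - 3)/(4 - 3) × (4.7 - 5)/(4 - 5) = 0.510000
L_2(4.7) = (4.7 - 3)/(5 - 3) × (4.7 - 4)/(5 - 4) = 0.595000

P(4.7) = 12×L_0(4.7) + (-7)×L_1(4.7) + 7×L_2(4.7)
P(4.7) = -0.665000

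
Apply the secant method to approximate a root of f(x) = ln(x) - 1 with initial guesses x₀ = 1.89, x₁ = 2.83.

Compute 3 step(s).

f(x) = ln(x) - 1
x₀ = 1.89, x₁ = 2.83

Secant formula: x_{n+1} = x_n - f(x_n)(x_n - x_{n-1})/(f(x_n) - f(x_{n-1}))

Iteration 1:
  f(1.890000) = -0.363423
  f(2.830000) = 0.040277
  x_2 = 2.830000 - 0.040277×(2.830000 - 1.890000)/(0.040277 - (-0.363423))
       = 2.736217
Iteration 2:
  f(2.830000) = 0.040277
  f(2.736217) = 0.006576
  x_3 = 2.736217 - 0.006576×(2.736217 - 2.830000)/(0.006576 - 0.040277)
       = 2.717916
Iteration 3:
  f(2.736217) = 0.006576
  f(2.717916) = -0.000135
  x_4 = 2.717916 - (-0.000135)×(2.717916 - 2.736217)/(-0.000135 - 0.006576)
       = 2.718283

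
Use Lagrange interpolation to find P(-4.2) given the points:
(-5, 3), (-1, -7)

Lagrange interpolation formula:
P(x) = Σ yᵢ × Lᵢ(x)
where Lᵢ(x) = Π_{j≠i} (x - xⱼ)/(xᵢ - xⱼ)

L_0(-4.2) = (-4.2 - (-1))/(-5 - (-1)) = 0.800000
L_1(-4.2) = (-4.2 - (-5))/(-1 - (-5)) = 0.200000

P(-4.2) = 3×L_0(-4.2) + (-7)×L_1(-4.2)
P(-4.2) = 1.000000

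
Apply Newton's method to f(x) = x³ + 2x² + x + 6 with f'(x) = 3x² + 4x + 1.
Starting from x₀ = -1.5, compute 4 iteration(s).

f(x) = x³ + 2x² + x + 6
f'(x) = 3x² + 4x + 1
x₀ = -1.5

Newton-Raphson formula: x_{n+1} = x_n - f(x_n)/f'(x_n)

Iteration 1:
  f(-1.500000) = 5.625000
  f'(-1.500000) = 1.750000
  x_1 = -1.500000 - 5.625000/1.750000 = -4.714286
Iteration 2:
  f(-4.714286) = -59.037901
  f'(-4.714286) = 48.816327
  x_2 = -4.714286 - (-59.037901)/48.816327 = -3.504897
Iteration 3:
  f(-3.504897) = -15.991514
  f'(-3.504897) = 23.833326
  x_3 = -3.504897 - (-15.991514)/23.833326 = -2.833924
Iteration 4:
  f(-2.833924) = -3.531278
  f'(-2.833924) = 13.757685
  x_4 = -2.833924 - (-3.531278)/13.757685 = -2.577248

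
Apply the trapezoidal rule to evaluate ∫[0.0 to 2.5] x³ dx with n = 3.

f(x) = x³
a = 0.0, b = 2.5, n = 3
h = (b - a)/n = 0.833333

Trapezoidal rule: (h/2)[f(x₀) + 2f(x₁) + 2f(x₂) + ... + f(xₙ)]

x_0 = 0.0000, f(x_0) = 0.000000, coefficient = 1
x_1 = 0.8333, f(x_1) = 0.578704, coefficient = 2
x_2 = 1.6667, f(x_2) = 4.629630, coefficient = 2
x_3 = 2.5000, f(x_3) = 15.625000, coefficient = 1

I ≈ (0.833333/2) × 26.041667 = 10.850694
Exact value: 9.765625
Error: 1.085069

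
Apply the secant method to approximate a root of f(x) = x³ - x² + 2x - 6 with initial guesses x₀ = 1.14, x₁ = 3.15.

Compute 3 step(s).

f(x) = x³ - x² + 2x - 6
x₀ = 1.14, x₁ = 3.15

Secant formula: x_{n+1} = x_n - f(x_n)(x_n - x_{n-1})/(f(x_n) - f(x_{n-1}))

Iteration 1:
  f(1.140000) = -3.538056
  f(3.150000) = 21.633375
  x_2 = 3.150000 - 21.633375×(3.150000 - 1.140000)/(21.633375 - (-3.538056))
       = 1.422522
Iteration 2:
  f(3.150000) = 21.633375
  f(1.422522) = -2.299952
  x_3 = 1.422522 - (-2.299952)×(1.422522 - 3.150000)/(-2.299952 - 21.633375)
       = 1.588530
Iteration 3:
  f(1.422522) = -2.299952
  f(1.588530) = -1.337827
  x_4 = 1.588530 - (-1.337827)×(1.588530 - 1.422522)/(-1.337827 - (-2.299952))
       = 1.819362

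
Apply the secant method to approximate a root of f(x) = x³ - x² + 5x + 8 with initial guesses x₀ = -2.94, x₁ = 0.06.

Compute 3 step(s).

f(x) = x³ - x² + 5x + 8
x₀ = -2.94, x₁ = 0.06

Secant formula: x_{n+1} = x_n - f(x_n)(x_n - x_{n-1})/(f(x_n) - f(x_{n-1}))

Iteration 1:
  f(-2.940000) = -40.755784
  f(0.060000) = 8.296616
  x_2 = 0.060000 - 8.296616×(0.060000 - (-2.940000))/(8.296616 - (-40.755784))
       = -0.447413
Iteration 2:
  f(0.060000) = 8.296616
  f(-0.447413) = 5.473191
  x_3 = -0.447413 - 5.473191×(-0.447413 - 0.060000)/(5.473191 - 8.296616)
       = -1.431031
Iteration 3:
  f(-0.447413) = 5.473191
  f(-1.431031) = -4.133545
  x_4 = -1.431031 - (-4.133545)×(-1.431031 - (-0.447413))/(-4.133545 - 5.473191)
       = -1.007804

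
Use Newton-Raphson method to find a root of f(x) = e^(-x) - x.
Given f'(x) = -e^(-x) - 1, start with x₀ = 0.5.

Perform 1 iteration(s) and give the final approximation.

f(x) = e^(-x) - x
f'(x) = -e^(-x) - 1
x₀ = 0.5

Newton-Raphson formula: x_{n+1} = x_n - f(x_n)/f'(x_n)

Iteration 1:
  f(0.500000) = 0.106531
  f'(0.500000) = -1.606531
  x_1 = 0.500000 - 0.106531/(-1.606531) = 0.566311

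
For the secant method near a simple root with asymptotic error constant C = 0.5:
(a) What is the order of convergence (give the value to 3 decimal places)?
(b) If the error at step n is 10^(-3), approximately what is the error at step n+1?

(a) Secant method has superlinear convergence with order φ = (1+√5)/2 ≈ 1.618.
    This means |e_{n+1}| ≈ C|e_n|^1.618.

(b) With |e_n| = 10^(-3) and C = 0.5:
    |e_{n+1}| ≈ 0.5 × (10^(-3))^1.618 = 0.5 × 10^(-4.85)

(a) ≈ 1.618 (golden ratio); (b) |e_{n+1}| ≈ 6.996e-06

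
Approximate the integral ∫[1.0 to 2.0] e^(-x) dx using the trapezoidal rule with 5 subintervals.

f(x) = e^(-x)
a = 1.0, b = 2.0, n = 5
h = (b - a)/n = 0.200000

Trapezoidal rule: (h/2)[f(x₀) + 2f(x₁) + 2f(x₂) + ... + f(xₙ)]

x_0 = 1.0000, f(x_0) = 0.367879, coefficient = 1
x_1 = 1.2000, f(x_1) = 0.301194, coefficient = 2
x_2 = 1.4000, f(x_2) = 0.246597, coefficient = 2
x_3 = 1.6000, f(x_3) = 0.201897, coefficient = 2
x_4 = 1.8000, f(x_4) = 0.165299, coefficient = 2
x_5 = 2.0000, f(x_5) = 0.135335, coefficient = 1

I ≈ (0.200000/2) × 2.333188 = 0.233319
Exact value: 0.232544
Error: 0.000775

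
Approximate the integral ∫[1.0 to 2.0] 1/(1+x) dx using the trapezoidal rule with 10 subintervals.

f(x) = 1/(1+x)
a = 1.0, b = 2.0, n = 10
h = (b - a)/n = 0.100000

Trapezoidal rule: (h/2)[f(x₀) + 2f(x₁) + 2f(x₂) + ... + f(xₙ)]

x_0 = 1.0000, f(x_0) = 0.500000, coefficient = 1
x_1 = 1.1000, f(x_1) = 0.476190, coefficient = 2
x_2 = 1.2000, f(x_2) = 0.454545, coefficient = 2
x_3 = 1.3000, f(x_3) = 0.434783, coefficient = 2
x_4 = 1.4000, f(x_4) = 0.416667, coefficient = 2
x_5 = 1.5000, f(x_5) = 0.400000, coefficient = 2
x_6 = 1.6000, f(x_6) = 0.384615, coefficient = 2
x_7 = 1.7000, f(x_7) = 0.370370, coefficient = 2
x_8 = 1.8000, f(x_8) = 0.357143, coefficient = 2
x_9 = 1.9000, f(x_9) = 0.344828, coefficient = 2
x_10 = 2.0000, f(x_10) = 0.333333, coefficient = 1

I ≈ (0.100000/2) × 8.111616 = 0.405581
Exact value: 0.405465
Error: 0.000116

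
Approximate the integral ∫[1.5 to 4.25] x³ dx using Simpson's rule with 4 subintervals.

f(x) = x³
a = 1.5, b = 4.25, n = 4
h = (b - a)/n = 0.687500

Simpson's rule: (h/3)[f(x₀) + 4f(x₁) + 2f(x₂) + ... + f(xₙ)]

x_0 = 1.5000, f(x_0) = 3.375000, coefficient = 1
x_1 = 2.1875, f(x_1) = 10.467529, coefficient = 4
x_2 = 2.8750, f(x_2) = 23.763672, coefficient = 2
x_3 = 3.5625, f(x_3) = 45.213135, coefficient = 4
x_4 = 4.2500, f(x_4) = 76.765625, coefficient = 1

I ≈ (0.687500/3) × 350.390625 = 80.297852
Exact value: 80.297852
Error: 0.000000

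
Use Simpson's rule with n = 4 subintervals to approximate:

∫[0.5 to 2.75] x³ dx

f(x) = x³
a = 0.5, b = 2.75, n = 4
h = (b - a)/n = 0.562500

Simpson's rule: (h/3)[f(x₀) + 4f(x₁) + 2f(x₂) + ... + f(xₙ)]

x_0 = 0.5000, f(x_0) = 0.125000, coefficient = 1
x_1 = 1.0625, f(x_1) = 1.199463, coefficient = 4
x_2 = 1.6250, f(x_2) = 4.291016, coefficient = 2
x_3 = 2.1875, f(x_3) = 10.467529, coefficient = 4
x_4 = 2.7500, f(x_4) = 20.796875, coefficient = 1

I ≈ (0.562500/3) × 76.171875 = 14.282227
Exact value: 14.282227
Error: 0.000000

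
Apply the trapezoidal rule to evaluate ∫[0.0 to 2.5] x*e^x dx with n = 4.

f(x) = x*e^x
a = 0.0, b = 2.5, n = 4
h = (b - a)/n = 0.625000

Trapezoidal rule: (h/2)[f(x₀) + 2f(x₁) + 2f(x₂) + ... + f(xₙ)]

x_0 = 0.0000, f(x_0) = 0.000000, coefficient = 1
x_1 = 0.6250, f(x_1) = 1.167654, coefficient = 2
x_2 = 1.2500, f(x_2) = 4.362929, coefficient = 2
x_3 = 1.8750, f(x_3) = 12.226536, coefficient = 2
x_4 = 2.5000, f(x_4) = 30.456235, coefficient = 1

I ≈ (0.625000/2) × 65.970471 = 20.615772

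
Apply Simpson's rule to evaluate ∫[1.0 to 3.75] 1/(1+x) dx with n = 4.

f(x) = 1/(1+x)
a = 1.0, b = 3.75, n = 4
h = (b - a)/n = 0.687500

Simpson's rule: (h/3)[f(x₀) + 4f(x₁) + 2f(x₂) + ... + f(xₙ)]

x_0 = 1.0000, f(x_0) = 0.500000, coefficient = 1
x_1 = 1.6875, f(x_1) = 0.372093, coefficient = 4
x_2 = 2.3750, f(x_2) = 0.296296, coefficient = 2
x_3 = 3.0625, f(x_3) = 0.246154, coefficient = 4
x_4 = 3.7500, f(x_4) = 0.210526, coefficient = 1

I ≈ (0.687500/3) × 3.776106 = 0.865358
Exact value: 0.864997
Error: 0.000360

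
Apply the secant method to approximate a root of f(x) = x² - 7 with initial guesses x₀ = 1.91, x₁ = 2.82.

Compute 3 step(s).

f(x) = x² - 7
x₀ = 1.91, x₁ = 2.82

Secant formula: x_{n+1} = x_n - f(x_n)(x_n - x_{n-1})/(f(x_n) - f(x_{n-1}))

Iteration 1:
  f(1.910000) = -3.351900
  f(2.820000) = 0.952400
  x_2 = 2.820000 - 0.952400×(2.820000 - 1.910000)/(0.952400 - (-3.351900))
       = 2.618647
Iteration 2:
  f(2.820000) = 0.952400
  f(2.618647) = -0.142688
  x_3 = 2.618647 - (-0.142688)×(2.618647 - 2.820000)/(-0.142688 - 0.952400)
       = 2.644883
Iteration 3:
  f(2.618647) = -0.142688
  f(2.644883) = -0.004594
  x_4 = 2.644883 - (-0.004594)×(2.644883 - 2.618647)/(-0.004594 - (-0.142688))
       = 2.645756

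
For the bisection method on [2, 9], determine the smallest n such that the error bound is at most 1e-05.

We need (b-a)/2^n ≤ 1e-05
(9 - 2)/2^n ≤ 1e-05
7/2^n ≤ 1e-05
2^n ≥ 700000
n ≥ log₂(700000) = 19.42
n ≥ 20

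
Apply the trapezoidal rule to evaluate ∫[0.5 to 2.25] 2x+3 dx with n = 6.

f(x) = 2x+3
a = 0.5, b = 2.25, n = 6
h = (b - a)/n = 0.291667

Trapezoidal rule: (h/2)[f(x₀) + 2f(x₁) + 2f(x₂) + ... + f(xₙ)]

x_0 = 0.5000, f(x_0) = 4.000000, coefficient = 1
x_1 = 0.7917, f(x_1) = 4.583333, coefficient = 2
x_2 = 1.0833, f(x_2) = 5.166667, coefficient = 2
x_3 = 1.3750, f(x_3) = 5.750000, coefficient = 2
x_4 = 1.6667, f(x_4) = 6.333333, coefficient = 2
x_5 = 1.9583, f(x_5) = 6.916667, coefficient = 2
x_6 = 2.2500, f(x_6) = 7.500000, coefficient = 1

I ≈ (0.291667/2) × 69.000000 = 10.062500
Exact value: 10.062500
Error: 0.000000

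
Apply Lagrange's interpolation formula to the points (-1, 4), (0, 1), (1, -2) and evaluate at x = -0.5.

Lagrange interpolation formula:
P(x) = Σ yᵢ × Lᵢ(x)
where Lᵢ(x) = Π_{j≠i} (x - xⱼ)/(xᵢ - xⱼ)

L_0(-0.5) = (-0.5 - 0)/(-1 - 0) × (-0.5 - 1)/(-1 - 1) = 0.375000
L_1(-0.5) = (-0.5 - (-1))/(0 - (-1)) × (-0.5 - 1)/(0 - 1) = 0.750000
L_2(-0.5) = (-0.5 - (-1))/(1 - (-1)) × (-0.5 - 0)/(1 - 0) = -0.125000

P(-0.5) = 4×L_0(-0.5) + 1×L_1(-0.5) + (-2)×L_2(-0.5)
P(-0.5) = 2.500000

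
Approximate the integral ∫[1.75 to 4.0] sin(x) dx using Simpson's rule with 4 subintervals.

f(x) = sin(x)
a = 1.75, b = 4.0, n = 4
h = (b - a)/n = 0.562500

Simpson's rule: (h/3)[f(x₀) + 4f(x₁) + 2f(x₂) + ... + f(xₙ)]

x_0 = 1.7500, f(x_0) = 0.983986, coefficient = 1
x_1 = 2.3125, f(x_1) = 0.737319, coefficient = 4
x_2 = 2.8750, f(x_2) = 0.263446, coefficient = 2
x_3 = 3.4375, f(x_3) = -0.291608, coefficient = 4
x_4 = 4.0000, f(x_4) = -0.756802, coefficient = 1

I ≈ (0.562500/3) × 2.536919 = 0.475672
Exact value: 0.475398
Error: 0.000275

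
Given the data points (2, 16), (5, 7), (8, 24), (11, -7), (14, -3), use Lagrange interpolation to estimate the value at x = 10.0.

Lagrange interpolation formula:
P(x) = Σ yᵢ × Lᵢ(x)
where Lᵢ(x) = Π_{j≠i} (x - xⱼ)/(xᵢ - xⱼ)

L_0(10.0) = (10.0 - 5)/(2 - 5) × (10.0 - 8)/(2 - 8) × (10.0 - 11)/(2 - 11) × (10.0 - 14)/(2 - 14) = 0.020576
L_1(10.0) = (10.0 - 2)/(5 - 2) × (10.0 - 8)/(5 - 8) × (10.0 - 11)/(5 - 11) × (10.0 - 14)/(5 - 14) = -0.131687
L_2(10.0) = (10.0 - 2)/(8 - 2) × (10.0 - 5)/(8 - 5) × (10.0 - 11)/(8 - 11) × (10.0 - 14)/(8 - 14) = 0.493827
L_3(10.0) = (10.0 - 2)/(11 - 2) × (10.0 - 5)/(11 - 5) × (10.0 - 8)/(11 - 8) × (10.0 - 14)/(11 - 14) = 0.658436
L_4(10.0) = (10.0 - 2)/(14 - 2) × (10.0 - 5)/(14 - 5) × (10.0 - 8)/(14 - 8) × (10.0 - 11)/(14 - 11) = -0.041152

P(10.0) = 16×L_0(10.0) + 7×L_1(10.0) + 24×L_2(10.0) + (-7)×L_3(10.0) + (-3)×L_4(10.0)
P(10.0) = 6.773663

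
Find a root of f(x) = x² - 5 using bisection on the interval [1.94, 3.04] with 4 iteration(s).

f(x) = x² - 5
Initial interval: [1.94, 3.04]

Iteration 1:
  c_1 = (1.940000 + 3.040000)/2 = 2.490000
  f(c_1) = f(2.490000) = 1.200100
  f(a) × f(c) < 0, new interval: [1.940000, 2.490000]
Iteration 2:
  c_2 = (1.940000 + 2.490000)/2 = 2.215000
  f(c_2) = f(2.215000) = -0.093775
  f(a) × f(c) ≥ 0, new interval: [2.215000, 2.490000]
Iteration 3:
  c_3 = (2.215000 + 2.490000)/2 = 2.352500
  f(c_3) = f(2.352500) = 0.534256
  f(a) × f(c) < 0, new interval: [2.215000, 2.352500]
Iteration 4:
  c_4 = (2.215000 + 2.352500)/2 = 2.283750
  f(c_4) = f(2.283750) = 0.215514
  f(a) × f(c) < 0, new interval: [2.215000, 2.283750]

After 4 iteration(s), the approximation is c_4 = 2.283750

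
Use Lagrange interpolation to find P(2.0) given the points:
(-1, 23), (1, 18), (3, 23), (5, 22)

Lagrange interpolation formula:
P(x) = Σ yᵢ × Lᵢ(x)
where Lᵢ(x) = Π_{j≠i} (x - xⱼ)/(xᵢ - xⱼ)

L_0(2.0) = (2.0 - 1)/(-1 - 1) × (2.0 - 3)/(-1 - 3) × (2.0 - 5)/(-1 - 5) = -0.062500
L_1(2.0) = (2.0 - (-1))/(1 - (-1)) × (2.0 - 3)/(1 - 3) × (2.0 - 5)/(1 - 5) = 0.562500
L_2(2.0) = (2.0 - (-1))/(3 - (-1)) × (2.0 - 1)/(3 - 1) × (2.0 - 5)/(3 - 5) = 0.562500
L_3(2.0) = (2.0 - (-1))/(5 - (-1)) × (2.0 - 1)/(5 - 1) × (2.0 - 3)/(5 - 3) = -0.062500

P(2.0) = 23×L_0(2.0) + 18×L_1(2.0) + 23×L_2(2.0) + 22×L_3(2.0)
P(2.0) = 20.250000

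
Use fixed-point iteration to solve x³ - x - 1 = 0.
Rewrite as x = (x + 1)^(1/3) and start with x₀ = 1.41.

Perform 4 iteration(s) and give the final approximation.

Equation: x³ - x - 1 = 0
Fixed-point form: x = (x + 1)^(1/3)
x₀ = 1.41

x_1 = g(1.410000) = 1.340723
x_2 = g(1.340723) = 1.327751
x_3 = g(1.327751) = 1.325294
x_4 = g(1.325294) = 1.324827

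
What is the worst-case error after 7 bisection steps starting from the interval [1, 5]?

Bisection error bound: |error| ≤ (b-a)/2^n
|error| ≤ (5 - 1)/2^7 = 4/2^7
|error| ≤ 0.0312500000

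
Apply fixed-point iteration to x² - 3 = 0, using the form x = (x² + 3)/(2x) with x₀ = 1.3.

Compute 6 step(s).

Equation: x² - 3 = 0
Fixed-point form: x = (x² + 3)/(2x)
x₀ = 1.3

x_1 = g(1.300000) = 1.803846
x_2 = g(1.803846) = 1.733480
x_3 = g(1.733480) = 1.732051
x_4 = g(1.732051) = 1.732051
x_5 = g(1.732051) = 1.732051
x_6 = g(1.732051) = 1.732051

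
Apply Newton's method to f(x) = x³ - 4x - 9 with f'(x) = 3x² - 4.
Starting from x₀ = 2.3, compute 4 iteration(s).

f(x) = x³ - 4x - 9
f'(x) = 3x² - 4
x₀ = 2.3

Newton-Raphson formula: x_{n+1} = x_n - f(x_n)/f'(x_n)

Iteration 1:
  f(2.300000) = -6.033000
  f'(2.300000) = 11.870000
  x_1 = 2.300000 - (-6.033000)/11.870000 = 2.808256
Iteration 2:
  f(2.808256) = 1.913732
  f'(2.808256) = 19.658907
  x_2 = 2.808256 - 1.913732/19.658907 = 2.710909
Iteration 3:
  f(2.710909) = 0.078914
  f'(2.710909) = 18.047087
  x_3 = 2.710909 - 0.078914/18.047087 = 2.706537
Iteration 4:
  f(2.706537) = 0.000155
  f'(2.706537) = 17.976021
  x_4 = 2.706537 - 0.000155/17.976021 = 2.706528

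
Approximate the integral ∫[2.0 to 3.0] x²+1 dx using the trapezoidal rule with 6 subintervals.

f(x) = x²+1
a = 2.0, b = 3.0, n = 6
h = (b - a)/n = 0.166667

Trapezoidal rule: (h/2)[f(x₀) + 2f(x₁) + 2f(x₂) + ... + f(xₙ)]

x_0 = 2.0000, f(x_0) = 5.000000, coefficient = 1
x_1 = 2.1667, f(x_1) = 5.694444, coefficient = 2
x_2 = 2.3333, f(x_2) = 6.444444, coefficient = 2
x_3 = 2.5000, f(x_3) = 7.250000, coefficient = 2
x_4 = 2.6667, f(x_4) = 8.111111, coefficient = 2
x_5 = 2.8333, f(x_5) = 9.027778, coefficient = 2
x_6 = 3.0000, f(x_6) = 10.000000, coefficient = 1

I ≈ (0.166667/2) × 88.055556 = 7.337963
Exact value: 7.333333
Error: 0.004630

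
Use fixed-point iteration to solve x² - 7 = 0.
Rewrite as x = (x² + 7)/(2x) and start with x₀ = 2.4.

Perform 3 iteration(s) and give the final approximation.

Equation: x² - 7 = 0
Fixed-point form: x = (x² + 7)/(2x)
x₀ = 2.4

x_1 = g(2.400000) = 2.658333
x_2 = g(2.658333) = 2.645781
x_3 = g(2.645781) = 2.645751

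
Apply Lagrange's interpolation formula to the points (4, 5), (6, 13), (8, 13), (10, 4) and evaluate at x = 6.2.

Lagrange interpolation formula:
P(x) = Σ yᵢ × Lᵢ(x)
where Lᵢ(x) = Π_{j≠i} (x - xⱼ)/(xᵢ - xⱼ)

L_0(6.2) = (6.2 - 6)/(4 - 6) × (6.2 - 8)/(4 - 8) × (6.2 - 10)/(4 - 10) = -0.028500
L_1(6.2) = (6.2 - 4)/(6 - 4) × (6.2 - 8)/(6 - 8) × (6.2 - 10)/(6 - 10) = 0.940500
L_2(6.2) = (6.2 - 4)/(8 - 4) × (6.2 - 6)/(8 - 6) × (6.2 - 10)/(8 - 10) = 0.104500
L_3(6.2) = (6.2 - 4)/(10 - 4) × (6.2 - 6)/(10 - 6) × (6.2 - 8)/(10 - 8) = -0.016500

P(6.2) = 5×L_0(6.2) + 13×L_1(6.2) + 13×L_2(6.2) + 4×L_3(6.2)
P(6.2) = 13.376500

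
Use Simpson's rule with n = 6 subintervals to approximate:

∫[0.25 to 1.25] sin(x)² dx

f(x) = sin(x)²
a = 0.25, b = 1.25, n = 6
h = (b - a)/n = 0.166667

Simpson's rule: (h/3)[f(x₀) + 4f(x₁) + 2f(x₂) + ... + f(xₙ)]

x_0 = 0.2500, f(x_0) = 0.061209, coefficient = 1
x_1 = 0.4167, f(x_1) = 0.163794, coefficient = 4
x_2 = 0.5833, f(x_2) = 0.303391, coefficient = 2
x_3 = 0.7500, f(x_3) = 0.464631, coefficient = 4
x_4 = 0.9167, f(x_4) = 0.629766, coefficient = 2
x_5 = 1.0833, f(x_5) = 0.780615, coefficient = 4
x_6 = 1.2500, f(x_6) = 0.900572, coefficient = 1

I ≈ (0.166667/3) × 8.464253 = 0.470236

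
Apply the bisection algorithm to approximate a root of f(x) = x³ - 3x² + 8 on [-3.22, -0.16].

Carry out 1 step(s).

f(x) = x³ - 3x² + 8
Initial interval: [-3.22, -0.16]

Iteration 1:
  c_1 = (-3.220000 + (-0.160000))/2 = -1.690000
  f(c_1) = f(-1.690000) = -5.395109
  f(a) × f(c) ≥ 0, new interval: [-1.690000, -0.160000]

After 1 iteration(s), the approximation is c_1 = -1.690000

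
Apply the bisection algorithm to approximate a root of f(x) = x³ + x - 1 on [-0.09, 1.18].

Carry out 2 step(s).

f(x) = x³ + x - 1
Initial interval: [-0.09, 1.18]

Iteration 1:
  c_1 = (-0.090000 + 1.180000)/2 = 0.545000
  f(c_1) = f(0.545000) = -0.293121
  f(a) × f(c) ≥ 0, new interval: [0.545000, 1.180000]
Iteration 2:
  c_2 = (0.545000 + 1.180000)/2 = 0.862500
  f(c_2) = f(0.862500) = 0.504119
  f(a) × f(c) < 0, new interval: [0.545000, 0.862500]

After 2 iteration(s), the approximation is c_2 = 0.862500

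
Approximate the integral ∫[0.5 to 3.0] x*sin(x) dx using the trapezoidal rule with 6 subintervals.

f(x) = x*sin(x)
a = 0.5, b = 3.0, n = 6
h = (b - a)/n = 0.416667

Trapezoidal rule: (h/2)[f(x₀) + 2f(x₁) + 2f(x₂) + ... + f(xₙ)]

x_0 = 0.5000, f(x_0) = 0.239713, coefficient = 1
x_1 = 0.9167, f(x_1) = 0.727446, coefficient = 2
x_2 = 1.3333, f(x_2) = 1.295917, coefficient = 2
x_3 = 1.7500, f(x_3) = 1.721975, coefficient = 2
x_4 = 2.1667, f(x_4) = 1.793264, coefficient = 2
x_5 = 2.5833, f(x_5) = 1.368419, coefficient = 2
x_6 = 3.0000, f(x_6) = 0.423360, coefficient = 1

I ≈ (0.416667/2) × 14.477117 = 3.016066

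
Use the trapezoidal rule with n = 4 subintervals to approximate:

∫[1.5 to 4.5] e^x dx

f(x) = e^x
a = 1.5, b = 4.5, n = 4
h = (b - a)/n = 0.750000

Trapezoidal rule: (h/2)[f(x₀) + 2f(x₁) + 2f(x₂) + ... + f(xₙ)]

x_0 = 1.5000, f(x_0) = 4.481689, coefficient = 1
x_1 = 2.2500, f(x_1) = 9.487736, coefficient = 2
x_2 = 3.0000, f(x_2) = 20.085537, coefficient = 2
x_3 = 3.7500, f(x_3) = 42.521082, coefficient = 2
x_4 = 4.5000, f(x_4) = 90.017131, coefficient = 1

I ≈ (0.750000/2) × 238.687530 = 89.507824
Exact value: 85.535442
Error: 3.972381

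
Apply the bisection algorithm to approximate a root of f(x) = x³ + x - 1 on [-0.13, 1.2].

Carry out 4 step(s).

f(x) = x³ + x - 1
Initial interval: [-0.13, 1.2]

Iteration 1:
  c_1 = (-0.130000 + 1.200000)/2 = 0.535000
  f(c_1) = f(0.535000) = -0.311870
  f(a) × f(c) ≥ 0, new interval: [0.535000, 1.200000]
Iteration 2:
  c_2 = (0.535000 + 1.200000)/2 = 0.867500
  f(c_2) = f(0.867500) = 0.520343
  f(a) × f(c) < 0, new interval: [0.535000, 0.867500]
Iteration 3:
  c_3 = (0.535000 + 0.867500)/2 = 0.701250
  f(c_3) = f(0.701250) = 0.046091
  f(a) × f(c) < 0, new interval: [0.535000, 0.701250]
Iteration 4:
  c_4 = (0.535000 + 0.701250)/2 = 0.618125
  f(c_4) = f(0.618125) = -0.145703
  f(a) × f(c) ≥ 0, new interval: [0.618125, 0.701250]

After 4 iteration(s), the approximation is c_4 = 0.618125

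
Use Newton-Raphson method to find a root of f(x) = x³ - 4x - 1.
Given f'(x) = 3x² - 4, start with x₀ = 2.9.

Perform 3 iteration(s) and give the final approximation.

f(x) = x³ - 4x - 1
f'(x) = 3x² - 4
x₀ = 2.9

Newton-Raphson formula: x_{n+1} = x_n - f(x_n)/f'(x_n)

Iteration 1:
  f(2.900000) = 11.789000
  f'(2.900000) = 21.230000
  x_1 = 2.900000 - 11.789000/21.230000 = 2.344701
Iteration 2:
  f(2.344701) = 2.511476
  f'(2.344701) = 12.492867
  x_2 = 2.344701 - 2.511476/12.492867 = 2.143668
Iteration 3:
  f(2.143668) = 0.276153
  f'(2.143668) = 9.785938
  x_3 = 2.143668 - 0.276153/9.785938 = 2.115449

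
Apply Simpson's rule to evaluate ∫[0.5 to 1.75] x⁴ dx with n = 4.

f(x) = x⁴
a = 0.5, b = 1.75, n = 4
h = (b - a)/n = 0.312500

Simpson's rule: (h/3)[f(x₀) + 4f(x₁) + 2f(x₂) + ... + f(xₙ)]

x_0 = 0.5000, f(x_0) = 0.062500, coefficient = 1
x_1 = 0.8125, f(x_1) = 0.435806, coefficient = 4
x_2 = 1.1250, f(x_2) = 1.601807, coefficient = 2
x_3 = 1.4375, f(x_3) = 4.270035, coefficient = 4
x_4 = 1.7500, f(x_4) = 9.378906, coefficient = 1

I ≈ (0.312500/3) × 31.468384 = 3.277957
Exact value: 3.276367
Error: 0.001589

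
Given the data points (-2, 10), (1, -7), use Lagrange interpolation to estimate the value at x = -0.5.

Lagrange interpolation formula:
P(x) = Σ yᵢ × Lᵢ(x)
where Lᵢ(x) = Π_{j≠i} (x - xⱼ)/(xᵢ - xⱼ)

L_0(-0.5) = (-0.5 - 1)/(-2 - 1) = 0.500000
L_1(-0.5) = (-0.5 - (-2))/(1 - (-2)) = 0.500000

P(-0.5) = 10×L_0(-0.5) + (-7)×L_1(-0.5)
P(-0.5) = 1.500000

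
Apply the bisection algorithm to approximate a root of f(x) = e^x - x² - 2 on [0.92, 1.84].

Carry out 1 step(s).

f(x) = e^x - x² - 2
Initial interval: [0.92, 1.84]

Iteration 1:
  c_1 = (0.920000 + 1.840000)/2 = 1.380000
  f(c_1) = f(1.380000) = 0.070502
  f(a) × f(c) < 0, new interval: [0.920000, 1.380000]

After 1 iteration(s), the approximation is c_1 = 1.380000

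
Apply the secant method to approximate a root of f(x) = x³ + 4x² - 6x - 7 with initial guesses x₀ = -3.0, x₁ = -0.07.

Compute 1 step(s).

f(x) = x³ + 4x² - 6x - 7
x₀ = -3.0, x₁ = -0.07

Secant formula: x_{n+1} = x_n - f(x_n)(x_n - x_{n-1})/(f(x_n) - f(x_{n-1}))

Iteration 1:
  f(-3.000000) = 20.000000
  f(-0.070000) = -6.560743
  x_2 = -0.070000 - (-6.560743)×(-0.070000 - (-3.000000))/(-6.560743 - 20.000000)
       = -0.793736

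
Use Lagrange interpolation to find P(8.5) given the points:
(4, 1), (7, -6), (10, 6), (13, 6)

Lagrange interpolation formula:
P(x) = Σ yᵢ × Lᵢ(x)
where Lᵢ(x) = Π_{j≠i} (x - xⱼ)/(xᵢ - xⱼ)

L_0(8.5) = (8.5 - 7)/(4 - 7) × (8.5 - 10)/(4 - 10) × (8.5 - 13)/(4 - 13) = -0.062500
L_1(8.5) = (8.5 - 4)/(7 - 4) × (8.5 - 10)/(7 - 10) × (8.5 - 13)/(7 - 13) = 0.562500
L_2(8.5) = (8.5 - 4)/(10 - 4) × (8.5 - 7)/(10 - 7) × (8.5 - 13)/(10 - 13) = 0.562500
L_3(8.5) = (8.5 - 4)/(13 - 4) × (8.5 - 7)/(13 - 7) × (8.5 - 10)/(13 - 10) = -0.062500

P(8.5) = 1×L_0(8.5) + (-6)×L_1(8.5) + 6×L_2(8.5) + 6×L_3(8.5)
P(8.5) = -0.437500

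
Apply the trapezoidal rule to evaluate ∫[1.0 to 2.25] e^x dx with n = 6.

f(x) = e^x
a = 1.0, b = 2.25, n = 6
h = (b - a)/n = 0.208333

Trapezoidal rule: (h/2)[f(x₀) + 2f(x₁) + 2f(x₂) + ... + f(xₙ)]

x_0 = 1.0000, f(x_0) = 2.718282, coefficient = 1
x_1 = 1.2083, f(x_1) = 3.347900, coefficient = 2
x_2 = 1.4167, f(x_2) = 4.123353, coefficient = 2
x_3 = 1.6250, f(x_3) = 5.078419, coefficient = 2
x_4 = 1.8333, f(x_4) = 6.254701, coefficient = 2
x_5 = 2.0417, f(x_5) = 7.703438, coefficient = 2
x_6 = 2.2500, f(x_6) = 9.487736, coefficient = 1

I ≈ (0.208333/2) × 65.221639 = 6.793921
Exact value: 6.769454
Error: 0.024467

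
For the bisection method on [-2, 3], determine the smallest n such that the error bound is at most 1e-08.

We need (b-a)/2^n ≤ 1e-08
(3 - (-2))/2^n ≤ 1e-08
5/2^n ≤ 1e-08
2^n ≥ 500000000
n ≥ log₂(500000000) = 28.90
n ≥ 29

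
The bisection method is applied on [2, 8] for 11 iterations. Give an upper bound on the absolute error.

Bisection error bound: |error| ≤ (b-a)/2^n
|error| ≤ (8 - 2)/2^11 = 6/2^11
|error| ≤ 0.0029296875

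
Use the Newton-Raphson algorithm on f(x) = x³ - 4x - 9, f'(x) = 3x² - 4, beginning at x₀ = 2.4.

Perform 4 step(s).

f(x) = x³ - 4x - 9
f'(x) = 3x² - 4
x₀ = 2.4

Newton-Raphson formula: x_{n+1} = x_n - f(x_n)/f'(x_n)

Iteration 1:
  f(2.400000) = -4.776000
  f'(2.400000) = 13.280000
  x_1 = 2.400000 - (-4.776000)/13.280000 = 2.759639
Iteration 2:
  f(2.759639) = 0.977763
  f'(2.759639) = 18.846815
  x_2 = 2.759639 - 0.977763/18.846815 = 2.707759
Iteration 3:
  f(2.707759) = 0.022143
  f'(2.707759) = 17.995878
  x_3 = 2.707759 - 0.022143/17.995878 = 2.706529
Iteration 4:
  f(2.706529) = 0.000012
  f'(2.706529) = 17.975892
  x_4 = 2.706529 - 0.000012/17.975892 = 2.706528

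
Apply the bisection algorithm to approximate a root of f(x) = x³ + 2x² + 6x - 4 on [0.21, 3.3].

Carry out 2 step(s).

f(x) = x³ + 2x² + 6x - 4
Initial interval: [0.21, 3.3]

Iteration 1:
  c_1 = (0.210000 + 3.300000)/2 = 1.755000
  f(c_1) = f(1.755000) = 18.095494
  f(a) × f(c) < 0, new interval: [0.210000, 1.755000]
Iteration 2:
  c_2 = (0.210000 + 1.755000)/2 = 0.982500
  f(c_2) = f(0.982500) = 4.774026
  f(a) × f(c) < 0, new interval: [0.210000, 0.982500]

After 2 iteration(s), the approximation is c_2 = 0.982500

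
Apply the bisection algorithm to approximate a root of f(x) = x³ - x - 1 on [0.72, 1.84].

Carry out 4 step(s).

f(x) = x³ - x - 1
Initial interval: [0.72, 1.84]

Iteration 1:
  c_1 = (0.720000 + 1.840000)/2 = 1.280000
  f(c_1) = f(1.280000) = -0.182848
  f(a) × f(c) ≥ 0, new interval: [1.280000, 1.840000]
Iteration 2:
  c_2 = (1.280000 + 1.840000)/2 = 1.560000
  f(c_2) = f(1.560000) = 1.236416
  f(a) × f(c) < 0, new interval: [1.280000, 1.560000]
Iteration 3:
  c_3 = (1.280000 + 1.560000)/2 = 1.420000
  f(c_3) = f(1.420000) = 0.443288
  f(a) × f(c) < 0, new interval: [1.280000, 1.420000]
Iteration 4:
  c_4 = (1.280000 + 1.420000)/2 = 1.350000
  f(c_4) = f(1.350000) = 0.110375
  f(a) × f(c) < 0, new interval: [1.280000, 1.350000]

After 4 iteration(s), the approximation is c_4 = 1.350000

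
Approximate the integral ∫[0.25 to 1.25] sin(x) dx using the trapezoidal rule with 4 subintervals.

f(x) = sin(x)
a = 0.25, b = 1.25, n = 4
h = (b - a)/n = 0.250000

Trapezoidal rule: (h/2)[f(x₀) + 2f(x₁) + 2f(x₂) + ... + f(xₙ)]

x_0 = 0.2500, f(x_0) = 0.247404, coefficient = 1
x_1 = 0.5000, f(x_1) = 0.479426, coefficient = 2
x_2 = 0.7500, f(x_2) = 0.681639, coefficient = 2
x_3 = 1.0000, f(x_3) = 0.841471, coefficient = 2
x_4 = 1.2500, f(x_4) = 0.948985, coefficient = 1

I ≈ (0.250000/2) × 5.201459 = 0.650182
Exact value: 0.653590
Error: 0.003408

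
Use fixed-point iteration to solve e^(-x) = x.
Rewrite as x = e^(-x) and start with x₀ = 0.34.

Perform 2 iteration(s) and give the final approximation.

Equation: e^(-x) = x
Fixed-point form: x = e^(-x)
x₀ = 0.34

x_1 = g(0.340000) = 0.711770
x_2 = g(0.711770) = 0.490775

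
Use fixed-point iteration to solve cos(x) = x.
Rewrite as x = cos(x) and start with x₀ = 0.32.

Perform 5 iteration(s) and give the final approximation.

Equation: cos(x) = x
Fixed-point form: x = cos(x)
x₀ = 0.32

x_1 = g(0.320000) = 0.949235
x_2 = g(0.949235) = 0.582305
x_3 = g(0.582305) = 0.835197
x_4 = g(0.835197) = 0.671031
x_5 = g(0.671031) = 0.783181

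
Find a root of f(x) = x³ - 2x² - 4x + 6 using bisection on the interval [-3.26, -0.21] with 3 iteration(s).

f(x) = x³ - 2x² - 4x + 6
Initial interval: [-3.26, -0.21]

Iteration 1:
  c_1 = (-3.260000 + (-0.210000))/2 = -1.735000
  f(c_1) = f(-1.735000) = 1.696810
  f(a) × f(c) < 0, new interval: [-3.260000, -1.735000]
Iteration 2:
  c_2 = (-3.260000 + (-1.735000))/2 = -2.497500
  f(c_2) = f(-2.497500) = -12.063184
  f(a) × f(c) ≥ 0, new interval: [-2.497500, -1.735000]
Iteration 3:
  c_3 = (-2.497500 + (-1.735000))/2 = -2.116250
  f(c_3) = f(-2.116250) = -3.969684
  f(a) × f(c) ≥ 0, new interval: [-2.116250, -1.735000]

After 3 iteration(s), the approximation is c_3 = -2.116250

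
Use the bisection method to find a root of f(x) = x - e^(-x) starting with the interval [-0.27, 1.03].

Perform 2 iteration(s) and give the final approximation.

f(x) = x - e^(-x)
Initial interval: [-0.27, 1.03]

Iteration 1:
  c_1 = (-0.270000 + 1.030000)/2 = 0.380000
  f(c_1) = f(0.380000) = -0.303861
  f(a) × f(c) ≥ 0, new interval: [0.380000, 1.030000]
Iteration 2:
  c_2 = (0.380000 + 1.030000)/2 = 0.705000
  f(c_2) = f(0.705000) = 0.210891
  f(a) × f(c) < 0, new interval: [0.380000, 0.705000]

After 2 iteration(s), the approximation is c_2 = 0.705000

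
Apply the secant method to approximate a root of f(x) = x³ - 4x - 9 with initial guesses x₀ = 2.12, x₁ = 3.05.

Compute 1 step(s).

f(x) = x³ - 4x - 9
x₀ = 2.12, x₁ = 3.05

Secant formula: x_{n+1} = x_n - f(x_n)(x_n - x_{n-1})/(f(x_n) - f(x_{n-1}))

Iteration 1:
  f(2.120000) = -7.951872
  f(3.050000) = 7.172625
  x_2 = 3.050000 - 7.172625×(3.050000 - 2.120000)/(7.172625 - (-7.951872))
       = 2.608958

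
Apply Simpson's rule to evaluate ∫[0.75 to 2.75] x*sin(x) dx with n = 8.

f(x) = x*sin(x)
a = 0.75, b = 2.75, n = 8
h = (b - a)/n = 0.250000

Simpson's rule: (h/3)[f(x₀) + 4f(x₁) + 2f(x₂) + ... + f(xₙ)]

x_0 = 0.7500, f(x_0) = 0.511229, coefficient = 1
x_1 = 1.0000, f(x_1) = 0.841471, coefficient = 4
x_2 = 1.2500, f(x_2) = 1.186231, coefficient = 2
x_3 = 1.5000, f(x_3) = 1.496242, coefficient = 4
x_4 = 1.7500, f(x_4) = 1.721975, coefficient = 2
x_5 = 2.0000, f(x_5) = 1.818595, coefficient = 4
x_6 = 2.2500, f(x_6) = 1.750665, coefficient = 2
x_7 = 2.5000, f(x_7) = 1.496180, coefficient = 4
x_8 = 2.7500, f(x_8) = 1.049568, coefficient = 1

I ≈ (0.250000/3) × 33.488493 = 2.790708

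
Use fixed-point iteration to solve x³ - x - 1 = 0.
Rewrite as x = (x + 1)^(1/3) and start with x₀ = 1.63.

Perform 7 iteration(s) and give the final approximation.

Equation: x³ - x - 1 = 0
Fixed-point form: x = (x + 1)^(1/3)
x₀ = 1.63

x_1 = g(1.630000) = 1.380337
x_2 = g(1.380337) = 1.335200
x_3 = g(1.335200) = 1.326706
x_4 = g(1.326706) = 1.325095
x_5 = g(1.325095) = 1.324790
x_6 = g(1.324790) = 1.324732
x_7 = g(1.324732) = 1.324721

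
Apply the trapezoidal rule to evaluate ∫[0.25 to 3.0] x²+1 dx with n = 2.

f(x) = x²+1
a = 0.25, b = 3.0, n = 2
h = (b - a)/n = 1.375000

Trapezoidal rule: (h/2)[f(x₀) + 2f(x₁) + 2f(x₂) + ... + f(xₙ)]

x_0 = 0.2500, f(x_0) = 1.062500, coefficient = 1
x_1 = 1.6250, f(x_1) = 3.640625, coefficient = 2
x_2 = 3.0000, f(x_2) = 10.000000, coefficient = 1

I ≈ (1.375000/2) × 18.343750 = 12.611328
Exact value: 11.744792
Error: 0.866536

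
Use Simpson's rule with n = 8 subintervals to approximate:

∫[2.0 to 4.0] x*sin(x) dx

f(x) = x*sin(x)
a = 2.0, b = 4.0, n = 8
h = (b - a)/n = 0.250000

Simpson's rule: (h/3)[f(x₀) + 4f(x₁) + 2f(x₂) + ... + f(xₙ)]

x_0 = 2.0000, f(x_0) = 1.818595, coefficient = 1
x_1 = 2.2500, f(x_1) = 1.750665, coefficient = 4
x_2 = 2.5000, f(x_2) = 1.496180, coefficient = 2
x_3 = 2.7500, f(x_3) = 1.049568, coefficient = 4
x_4 = 3.0000, f(x_4) = 0.423360, coefficient = 2
x_5 = 3.2500, f(x_5) = -0.351634, coefficient = 4
x_6 = 3.5000, f(x_6) = -1.227741, coefficient = 2
x_7 = 3.7500, f(x_7) = -2.143355, coefficient = 4
x_8 = 4.0000, f(x_8) = -3.027210, coefficient = 1

I ≈ (0.250000/3) × 1.395956 = 0.116330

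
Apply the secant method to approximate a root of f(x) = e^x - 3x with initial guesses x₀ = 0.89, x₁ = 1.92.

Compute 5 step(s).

f(x) = e^x - 3x
x₀ = 0.89, x₁ = 1.92

Secant formula: x_{n+1} = x_n - f(x_n)(x_n - x_{n-1})/(f(x_n) - f(x_{n-1}))

Iteration 1:
  f(0.890000) = -0.234870
  f(1.920000) = 1.060958
  x_2 = 1.920000 - 1.060958×(1.920000 - 0.890000)/(1.060958 - (-0.234870))
       = 1.076689
Iteration 2:
  f(1.920000) = 1.060958
  f(1.076689) = -0.295121
  x_3 = 1.076689 - (-0.295121)×(1.076689 - 1.920000)/(-0.295121 - 1.060958)
       = 1.260217
Iteration 3:
  f(1.076689) = -0.295121
  f(1.260217) = -0.254464
  x_4 = 1.260217 - (-0.254464)×(1.260217 - 1.076689)/(-0.254464 - (-0.295121))
       = 2.408895
Iteration 4:
  f(1.260217) = -0.254464
  f(2.408895) = 3.894980
  x_5 = 2.408895 - 3.894980×(2.408895 - 1.260217)/(3.894980 - (-0.254464))
       = 1.330660
Iteration 5:
  f(2.408895) = 3.894980
  f(1.330660) = -0.208441
  x_6 = 1.330660 - (-0.208441)×(1.330660 - 2.408895)/(-0.208441 - 3.894980)
       = 1.385430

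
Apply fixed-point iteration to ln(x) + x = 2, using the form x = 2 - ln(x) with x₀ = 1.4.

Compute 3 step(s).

Equation: ln(x) + x = 2
Fixed-point form: x = 2 - ln(x)
x₀ = 1.4

x_1 = g(1.400000) = 1.663528
x_2 = g(1.663528) = 1.491059
x_3 = g(1.491059) = 1.600513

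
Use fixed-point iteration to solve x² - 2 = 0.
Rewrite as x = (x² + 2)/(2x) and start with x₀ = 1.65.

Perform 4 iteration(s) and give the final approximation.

Equation: x² - 2 = 0
Fixed-point form: x = (x² + 2)/(2x)
x₀ = 1.65

x_1 = g(1.650000) = 1.431061
x_2 = g(1.431061) = 1.414313
x_3 = g(1.414313) = 1.414214
x_4 = g(1.414214) = 1.414214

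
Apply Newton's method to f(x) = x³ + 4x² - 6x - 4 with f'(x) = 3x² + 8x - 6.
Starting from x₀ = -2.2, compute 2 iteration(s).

f(x) = x³ + 4x² - 6x - 4
f'(x) = 3x² + 8x - 6
x₀ = -2.2

Newton-Raphson formula: x_{n+1} = x_n - f(x_n)/f'(x_n)

Iteration 1:
  f(-2.200000) = 17.912000
  f'(-2.200000) = -9.080000
  x_1 = -2.200000 - 17.912000/(-9.080000) = -0.227313
Iteration 2:
  f(-0.227313) = -2.441184
  f'(-0.227313) = -7.663489
  x_2 = -0.227313 - (-2.441184)/(-7.663489) = -0.545860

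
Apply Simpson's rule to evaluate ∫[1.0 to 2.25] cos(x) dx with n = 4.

f(x) = cos(x)
a = 1.0, b = 2.25, n = 4
h = (b - a)/n = 0.312500

Simpson's rule: (h/3)[f(x₀) + 4f(x₁) + 2f(x₂) + ... + f(xₙ)]

x_0 = 1.0000, f(x_0) = 0.540302, coefficient = 1
x_1 = 1.3125, f(x_1) = 0.255434, coefficient = 4
x_2 = 1.6250, f(x_2) = -0.054177, coefficient = 2
x_3 = 1.9375, f(x_3) = -0.358540, coefficient = 4
x_4 = 2.2500, f(x_4) = -0.628174, coefficient = 1

I ≈ (0.312500/3) × -0.608651 = -0.063401
Exact value: -0.063398
Error: 0.000003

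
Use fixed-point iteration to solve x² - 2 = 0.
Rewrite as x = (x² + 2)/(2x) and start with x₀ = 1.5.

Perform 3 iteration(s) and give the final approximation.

Equation: x² - 2 = 0
Fixed-point form: x = (x² + 2)/(2x)
x₀ = 1.5

x_1 = g(1.500000) = 1.416667
x_2 = g(1.416667) = 1.414216
x_3 = g(1.414216) = 1.414214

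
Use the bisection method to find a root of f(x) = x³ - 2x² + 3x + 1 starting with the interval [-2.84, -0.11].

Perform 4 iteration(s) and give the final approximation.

f(x) = x³ - 2x² + 3x + 1
Initial interval: [-2.84, -0.11]

Iteration 1:
  c_1 = (-2.840000 + (-0.110000))/2 = -1.475000
  f(c_1) = f(-1.475000) = -10.985297
  f(a) × f(c) ≥ 0, new interval: [-1.475000, -0.110000]
Iteration 2:
  c_2 = (-1.475000 + (-0.110000))/2 = -0.792500
  f(c_2) = f(-0.792500) = -3.131347
  f(a) × f(c) ≥ 0, new interval: [-0.792500, -0.110000]
Iteration 3:
  c_3 = (-0.792500 + (-0.110000))/2 = -0.451250
  f(c_3) = f(-0.451250) = -0.852890
  f(a) × f(c) ≥ 0, new interval: [-0.451250, -0.110000]
Iteration 4:
  c_4 = (-0.451250 + (-0.110000))/2 = -0.280625
  f(c_4) = f(-0.280625) = -0.021475
  f(a) × f(c) ≥ 0, new interval: [-0.280625, -0.110000]

After 4 iteration(s), the approximation is c_4 = -0.280625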